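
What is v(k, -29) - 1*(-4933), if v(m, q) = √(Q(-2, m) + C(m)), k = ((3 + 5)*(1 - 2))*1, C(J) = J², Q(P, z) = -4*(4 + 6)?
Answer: 4933 + 2*√6 ≈ 4937.9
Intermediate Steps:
Q(P, z) = -40 (Q(P, z) = -4*10 = -40)
k = -8 (k = (8*(-1))*1 = -8*1 = -8)
v(m, q) = √(-40 + m²)
v(k, -29) - 1*(-4933) = √(-40 + (-8)²) - 1*(-4933) = √(-40 + 64) + 4933 = √24 + 4933 = 2*√6 + 4933 = 4933 + 2*√6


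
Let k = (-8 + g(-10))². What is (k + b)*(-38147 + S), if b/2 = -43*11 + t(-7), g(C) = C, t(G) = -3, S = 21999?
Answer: 10140944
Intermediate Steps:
b = -952 (b = 2*(-43*11 - 3) = 2*(-473 - 3) = 2*(-476) = -952)
k = 324 (k = (-8 - 10)² = (-18)² = 324)
(k + b)*(-38147 + S) = (324 - 952)*(-38147 + 21999) = -628*(-16148) = 10140944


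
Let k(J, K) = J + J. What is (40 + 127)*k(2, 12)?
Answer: 668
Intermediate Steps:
k(J, K) = 2*J
(40 + 127)*k(2, 12) = (40 + 127)*(2*2) = 167*4 = 668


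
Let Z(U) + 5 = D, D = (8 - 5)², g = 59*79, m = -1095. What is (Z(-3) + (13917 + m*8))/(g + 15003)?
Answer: 5161/19664 ≈ 0.26246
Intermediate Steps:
g = 4661
D = 9 (D = 3² = 9)
Z(U) = 4 (Z(U) = -5 + 9 = 4)
(Z(-3) + (13917 + m*8))/(g + 15003) = (4 + (13917 - 1095*8))/(4661 + 15003) = (4 + (13917 - 8760))/19664 = (4 + 5157)*(1/19664) = 5161*(1/19664) = 5161/19664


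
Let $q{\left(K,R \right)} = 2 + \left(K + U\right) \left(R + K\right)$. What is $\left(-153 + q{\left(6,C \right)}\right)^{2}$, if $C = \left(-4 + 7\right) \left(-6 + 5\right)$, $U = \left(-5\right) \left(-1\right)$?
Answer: $13924$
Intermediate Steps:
$U = 5$
$C = -3$ ($C = 3 \left(-1\right) = -3$)
$q{\left(K,R \right)} = 2 + \left(5 + K\right) \left(K + R\right)$ ($q{\left(K,R \right)} = 2 + \left(K + 5\right) \left(R + K\right) = 2 + \left(5 + K\right) \left(K + R\right)$)
$\left(-153 + q{\left(6,C \right)}\right)^{2} = \left(-153 + \left(2 + 6^{2} + 5 \cdot 6 + 5 \left(-3\right) + 6 \left(-3\right)\right)\right)^{2} = \left(-153 + \left(2 + 36 + 30 - 15 - 18\right)\right)^{2} = \left(-153 + 35\right)^{2} = \left(-118\right)^{2} = 13924$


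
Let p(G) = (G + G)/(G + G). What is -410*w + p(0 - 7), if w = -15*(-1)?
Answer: -6149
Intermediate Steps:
w = 15
p(G) = 1 (p(G) = (2*G)/((2*G)) = (2*G)*(1/(2*G)) = 1)
-410*w + p(0 - 7) = -410*15 + 1 = -6150 + 1 = -6149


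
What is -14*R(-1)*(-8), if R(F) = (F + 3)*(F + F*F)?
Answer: 0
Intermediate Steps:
R(F) = (3 + F)*(F + F²)
-14*R(-1)*(-8) = -(-14)*(3 + (-1)² + 4*(-1))*(-8) = -(-14)*(3 + 1 - 4)*(-8) = -(-14)*0*(-8) = -14*0*(-8) = 0*(-8) = 0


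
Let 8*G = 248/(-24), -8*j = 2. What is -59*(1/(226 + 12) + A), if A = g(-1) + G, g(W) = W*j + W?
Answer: 343321/2856 ≈ 120.21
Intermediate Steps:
j = -¼ (j = -⅛*2 = -¼ ≈ -0.25000)
g(W) = 3*W/4 (g(W) = W*(-¼) + W = -W/4 + W = 3*W/4)
G = -31/24 (G = (248/(-24))/8 = (248*(-1/24))/8 = (⅛)*(-31/3) = -31/24 ≈ -1.2917)
A = -49/24 (A = (¾)*(-1) - 31/24 = -¾ - 31/24 = -49/24 ≈ -2.0417)
-59*(1/(226 + 12) + A) = -59*(1/(226 + 12) - 49/24) = -59*(1/238 - 49/24) = -59*(-5819/2856) = 343321/2856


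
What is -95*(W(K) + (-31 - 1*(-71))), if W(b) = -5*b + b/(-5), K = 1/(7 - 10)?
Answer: -11894/3 ≈ -3964.7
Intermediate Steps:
K = -1/3 (K = 1/(-3) = -1/3 ≈ -0.33333)
W(b) = -26*b/5 (W(b) = -5*b + b*(-1/5) = -5*b - b/5 = -26*b/5)
-95*(W(K) + (-31 - 1*(-71))) = -95*(-26/5*(-1/3) + (-31 - 1*(-71))) = -95*(26/15 + (-31 + 71)) = -95*(26/15 + 40) = -95*626/15 = -11894/3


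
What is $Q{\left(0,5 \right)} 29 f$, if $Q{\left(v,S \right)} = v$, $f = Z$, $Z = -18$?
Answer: $0$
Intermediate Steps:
$f = -18$
$Q{\left(0,5 \right)} 29 f = 0 \cdot 29 \left(-18\right) = 0 \left(-18\right) = 0$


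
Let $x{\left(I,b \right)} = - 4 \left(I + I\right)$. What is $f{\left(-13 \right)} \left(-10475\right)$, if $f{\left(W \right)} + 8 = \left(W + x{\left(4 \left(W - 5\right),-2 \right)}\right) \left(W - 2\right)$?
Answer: $88545175$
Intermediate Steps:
$x{\left(I,b \right)} = - 8 I$ ($x{\left(I,b \right)} = - 4 \cdot 2 I = - 8 I$)
$f{\left(W \right)} = -8 + \left(-2 + W\right) \left(160 - 31 W\right)$ ($f{\left(W \right)} = -8 + \left(W - 8 \cdot 4 \left(W - 5\right)\right) \left(W - 2\right) = -8 + \left(W - 8 \cdot 4 \left(-5 + W\right)\right) \left(-2 + W\right) = -8 + \left(W - 8 \left(-20 + 4 W\right)\right) \left(-2 + W\right) = -8 + \left(W - \left(-160 + 32 W\right)\right) \left(-2 + W\right) = -8 + \left(160 - 31 W\right) \left(-2 + W\right) = -8 + \left(-2 + W\right) \left(160 - 31 W\right)$)
$f{\left(-13 \right)} \left(-10475\right) = \left(-328 - 31 \left(-13\right)^{2} + 222 \left(-13\right)\right) \left(-10475\right) = \left(-328 - 5239 - 2886\right) \left(-10475\right) = \left(-8453\right) \left(-10475\right) = 88545175$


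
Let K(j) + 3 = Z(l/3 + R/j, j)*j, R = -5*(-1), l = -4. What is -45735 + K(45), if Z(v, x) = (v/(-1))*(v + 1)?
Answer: -411752/9 ≈ -45750.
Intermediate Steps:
R = 5
Z(v, x) = -v*(1 + v) (Z(v, x) = (v*(-1))*(1 + v) = (-v)*(1 + v) = -v*(1 + v))
K(j) = -3 - j*(-4/3 + 5/j)*(-⅓ + 5/j) (K(j) = -3 + (-(-4/3 + 5/j)*(1 + (-4/3 + 5/j)))*j = -3 + (-(-4/3 + 5/j)*(-⅓ + 5/j))*j = -3 - j*(-4/3 + 5/j)*(-⅓ + 5/j))
-45735 + K(45) = -45735 + (16/3 - 25/45 - 4/9*45) = -45735 + (16/3 - 25*1/45 - 20) = -45735 + (16/3 - 5/9 - 20) = -45735 - 137/9 = -411752/9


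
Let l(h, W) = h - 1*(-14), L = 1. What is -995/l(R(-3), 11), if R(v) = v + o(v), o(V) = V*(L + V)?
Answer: -995/17 ≈ -58.529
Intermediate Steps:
o(V) = V*(1 + V)
R(v) = v + v*(1 + v)
l(h, W) = 14 + h (l(h, W) = h + 14 = 14 + h)
-995/l(R(-3), 11) = -995/(14 - 3*(2 - 3)) = -995/(14 - 3*(-1)) = -995/(14 + 3) = -995/17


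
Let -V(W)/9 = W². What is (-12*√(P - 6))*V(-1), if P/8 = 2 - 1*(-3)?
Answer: 108*√34 ≈ 629.74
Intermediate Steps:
P = 40 (P = 8*(2 - 1*(-3)) = 8*(2 + 3) = 8*5 = 40)
V(W) = -9*W²
(-12*√(P - 6))*V(-1) = (-12*√(40 - 6))*(-9*(-1)²) = (-12*√34)*(-9*1) = -12*√34*(-9) = 108*√34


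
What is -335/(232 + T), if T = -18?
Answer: -335/214 ≈ -1.5654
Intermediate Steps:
-335/(232 + T) = -335/(232 - 18) = -335/214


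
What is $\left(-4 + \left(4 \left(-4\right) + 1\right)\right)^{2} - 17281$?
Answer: $-16920$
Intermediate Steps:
$\left(-4 + \left(4 \left(-4\right) + 1\right)\right)^{2} - 17281 = \left(-4 + \left(-16 + 1\right)\right)^{2} - 17281 = \left(-4 - 15\right)^{2} - 17281 = \left(-19\right)^{2} - 17281 = 361 - 17281 = -16920$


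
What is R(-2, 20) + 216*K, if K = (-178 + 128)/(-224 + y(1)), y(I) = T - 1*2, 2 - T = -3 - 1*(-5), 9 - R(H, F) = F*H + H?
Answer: 11163/113 ≈ 98.788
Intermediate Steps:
R(H, F) = 9 - H - F*H (R(H, F) = 9 - (F*H + H) = 9 - (H + F*H) = 9 + (-H - F*H) = 9 - H - F*H)
T = 0 (T = 2 - (-3 - 1*(-5)) = 2 - (-3 + 5) = 2 - 1*2 = 2 - 2 = 0)
y(I) = -2 (y(I) = 0 - 1*2 = 0 - 2 = -2)
K = 25/113 (K = (-178 + 128)/(-224 - 2) = -50/(-226) = -50*(-1/226) = 25/113 ≈ 0.22124)
R(-2, 20) + 216*K = (9 - 1*(-2) - 1*20*(-2)) + 216*(25/113) = (9 + 2 + 40) + 5400/113 = 51 + 5400/113 = 11163/113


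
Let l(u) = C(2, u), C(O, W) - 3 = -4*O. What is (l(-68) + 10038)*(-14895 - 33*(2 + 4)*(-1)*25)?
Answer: -99778185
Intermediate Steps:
C(O, W) = 3 - 4*O
l(u) = -5 (l(u) = 3 - 4*2 = 3 - 8 = -5)
(l(-68) + 10038)*(-14895 - 33*(2 + 4)*(-1)*25) = (-5 + 10038)*(-14895 - 33*(2 + 4)*(-1)*25) = 10033*(-14895 - 198*(-1)*25) = 10033*(-14895 - 33*(-6)*25) = 10033*(-14895 + 198*25) = 10033*(-14895 + 4950) = 10033*(-9945) = -99778185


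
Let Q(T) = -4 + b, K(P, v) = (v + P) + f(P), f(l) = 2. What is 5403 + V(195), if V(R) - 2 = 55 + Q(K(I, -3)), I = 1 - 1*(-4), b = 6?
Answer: 5462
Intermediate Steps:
I = 5 (I = 1 + 4 = 5)
K(P, v) = 2 + P + v (K(P, v) = (v + P) + 2 = (P + v) + 2 = 2 + P + v)
Q(T) = 2 (Q(T) = -4 + 6 = 2)
V(R) = 59 (V(R) = 2 + (55 + 2) = 2 + 57 = 59)
5403 + V(195) = 5403 + 59 = 5462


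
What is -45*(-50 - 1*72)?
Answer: 5490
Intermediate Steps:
-45*(-50 - 1*72) = -45*(-50 - 72) = -45*(-122) = 5490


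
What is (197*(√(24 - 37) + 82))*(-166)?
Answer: -2681564 - 32702*I*√13 ≈ -2.6816e+6 - 1.1791e+5*I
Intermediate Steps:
(197*(√(24 - 37) + 82))*(-166) = (197*(√(-13) + 82))*(-166) = (197*(I*√13 + 82))*(-166) = (197*(82 + I*√13))*(-166) = (16154 + 197*I*√13)*(-166) = -2681564 - 32702*I*√13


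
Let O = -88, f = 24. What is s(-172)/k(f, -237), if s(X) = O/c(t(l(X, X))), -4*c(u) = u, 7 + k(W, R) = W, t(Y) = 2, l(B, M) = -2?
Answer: 176/17 ≈ 10.353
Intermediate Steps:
k(W, R) = -7 + W
c(u) = -u/4
s(X) = 176 (s(X) = -88/((-¼*2)) = -88/(-½) = -88*(-2) = 176)
s(-172)/k(f, -237) = 176/(-7 + 24) = 176/17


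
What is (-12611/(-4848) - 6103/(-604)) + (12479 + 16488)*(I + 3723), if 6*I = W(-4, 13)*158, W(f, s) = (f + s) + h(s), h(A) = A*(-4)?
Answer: 54935703261481/732048 ≈ 7.5044e+7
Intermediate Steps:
h(A) = -4*A
W(f, s) = f - 3*s (W(f, s) = (f + s) - 4*s = f - 3*s)
I = -3397/3 (I = ((-4 - 3*13)*158)/6 = ((-4 - 39)*158)/6 = (-43*158)/6 = (1/6)*(-6794) = -3397/3 ≈ -1132.3)
(-12611/(-4848) - 6103/(-604)) + (12479 + 16488)*(I + 3723) = (-12611/(-4848) - 6103/(-604)) + (12479 + 16488)*(-3397/3 + 3723) = (-12611*(-1/4848) - 6103*(-1/604)) + 28967*(7772/3) = (12611/4848 + 6103/604) + 225131524/3 = 9301097/732048 + 225131524/3 = 54935703261481/732048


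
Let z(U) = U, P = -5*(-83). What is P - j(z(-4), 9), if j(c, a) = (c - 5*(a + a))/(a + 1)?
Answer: 2122/5 ≈ 424.40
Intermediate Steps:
P = 415
j(c, a) = (c - 10*a)/(1 + a)
P - j(z(-4), 9) = 415 - (-4 - 10*9)/(1 + 9) = 415 - (-4 - 90)/10 = 415 - (-94)/10 = 415 - 1*(-47/5) = 415 + 47/5 = 2122/5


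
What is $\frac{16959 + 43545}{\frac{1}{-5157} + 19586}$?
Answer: $\frac{312019128}{101005001} \approx 3.0891$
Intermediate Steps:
$\frac{16959 + 43545}{\frac{1}{-5157} + 19586} = \frac{60504}{- \frac{1}{5157} + 19586} = \frac{60504}{\frac{101005001}{5157}} = 60504 \cdot \frac{5157}{101005001} = \frac{312019128}{101005001}$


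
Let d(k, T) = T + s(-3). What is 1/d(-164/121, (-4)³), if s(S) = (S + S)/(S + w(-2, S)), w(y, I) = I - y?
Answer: -2/125 ≈ -0.016000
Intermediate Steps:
s(S) = 2*S/(2 + 2*S) (s(S) = (S + S)/(S + (S - 1*(-2))) = (2*S)/(S + (S + 2)) = (2*S)/(S + (2 + S)) = (2*S)/(2 + 2*S) = 2*S/(2 + 2*S))
d(k, T) = 3/2 + T (d(k, T) = T - 3/(1 - 3) = T - 3/(-2) = T - 3*(-½) = T + 3/2 = 3/2 + T)
1/d(-164/121, (-4)³) = 1/(3/2 + (-4)³) = 1/(3/2 - 64) = 1/(-125/2) = -2/125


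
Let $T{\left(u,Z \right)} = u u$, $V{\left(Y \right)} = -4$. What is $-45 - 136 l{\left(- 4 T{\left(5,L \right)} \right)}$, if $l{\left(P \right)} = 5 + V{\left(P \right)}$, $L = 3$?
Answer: $-181$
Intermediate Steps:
$T{\left(u,Z \right)} = u^{2}$
$l{\left(P \right)} = 1$ ($l{\left(P \right)} = 5 - 4 = 1$)
$-45 - 136 l{\left(- 4 T{\left(5,L \right)} \right)} = -45 - 136 = -181$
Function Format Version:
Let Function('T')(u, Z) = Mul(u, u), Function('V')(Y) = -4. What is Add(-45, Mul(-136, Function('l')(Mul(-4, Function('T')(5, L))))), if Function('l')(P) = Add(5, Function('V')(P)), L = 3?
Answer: -181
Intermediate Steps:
Function('T')(u, Z) = Pow(u, 2)
Function('l')(P) = 1 (Function('l')(P) = Add(5, -4) = 1)
Add(-45, Mul(-136, Function('l')(Mul(-4, Function('T')(5, L))))) = Add(-45, Mul(-136, 1)) = Add(-45, -136) = -181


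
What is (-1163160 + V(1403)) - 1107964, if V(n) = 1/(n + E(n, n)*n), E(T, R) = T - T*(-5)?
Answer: -26826191917267/11811857 ≈ -2.2711e+6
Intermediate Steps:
E(T, R) = 6*T (E(T, R) = T - (-5)*T = T + 5*T = 6*T)
V(n) = 1/(n + 6*n**2) (V(n) = 1/(n + (6*n)*n) = 1/(n + 6*n**2))
(-1163160 + V(1403)) - 1107964 = (-1163160 + 1/(1403*(1 + 6*1403))) - 1107964 = (-1163160 + 1/(1403*(1 + 8418))) - 1107964 = (-1163160 + (1/1403)/8419) - 1107964 = (-1163160 + (1/1403)*(1/8419)) - 1107964 = (-1163160 + 1/11811857) - 1107964 = -13739079588119/11811857 - 1107964 = -26826191917267/11811857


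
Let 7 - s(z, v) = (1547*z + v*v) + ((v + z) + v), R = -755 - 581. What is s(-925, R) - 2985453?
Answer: -3335770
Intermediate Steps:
R = -1336
s(z, v) = 7 - v**2 - 1548*z - 2*v (s(z, v) = 7 - ((1547*z + v*v) + ((v + z) + v)) = 7 - ((1547*z + v**2) + (z + 2*v)) = 7 - ((v**2 + 1547*z) + (z + 2*v)) = 7 - (v**2 + 2*v + 1548*z) = 7 + (-v**2 - 1548*z - 2*v) = 7 - v**2 - 1548*z - 2*v)
s(-925, R) - 2985453 = (7 - 1*(-1336)**2 - 1548*(-925) - 2*(-1336)) - 2985453 = (7 - 1*1784896 + 1431900 + 2672) - 2985453 = (7 - 1784896 + 1431900 + 2672) - 2985453 = -350317 - 2985453 = -3335770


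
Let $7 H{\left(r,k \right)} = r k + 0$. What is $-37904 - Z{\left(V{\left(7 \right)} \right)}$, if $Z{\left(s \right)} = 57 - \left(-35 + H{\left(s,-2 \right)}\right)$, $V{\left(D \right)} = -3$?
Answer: $- \frac{265966}{7} \approx -37995.0$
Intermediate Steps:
$H{\left(r,k \right)} = \frac{k r}{7}$ ($H{\left(r,k \right)} = \frac{r k + 0}{7} = \frac{k r + 0}{7} = \frac{k r}{7}$)
$Z{\left(s \right)} = 92 + \frac{2 s}{7}$ ($Z{\left(s \right)} = 57 - \left(-35 + \frac{1}{7} \left(-2\right) s\right) = 57 - \left(-35 - \frac{2 s}{7}\right) = 57 + \left(35 + \frac{2 s}{7}\right) = 92 + \frac{2 s}{7}$)
$-37904 - Z{\left(V{\left(7 \right)} \right)} = -37904 - \left(92 + \frac{2}{7} \left(-3\right)\right) = -37904 - \left(92 - \frac{6}{7}\right) = -37904 - \frac{638}{7} = - \frac{265966}{7}$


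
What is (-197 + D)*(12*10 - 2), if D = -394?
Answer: -69738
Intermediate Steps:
(-197 + D)*(12*10 - 2) = (-197 - 394)*(12*10 - 2) = -591*(120 - 2) = -591*118 = -69738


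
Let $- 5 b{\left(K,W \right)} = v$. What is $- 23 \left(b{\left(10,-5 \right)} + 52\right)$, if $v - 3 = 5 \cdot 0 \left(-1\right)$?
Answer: $- \frac{5911}{5} \approx -1182.2$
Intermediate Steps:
$v = 3$ ($v = 3 + 5 \cdot 0 \left(-1\right) = 3 + 0 \left(-1\right) = 3 + 0 = 3$)
$b{\left(K,W \right)} = - \frac{3}{5}$ ($b{\left(K,W \right)} = \left(- \frac{1}{5}\right) 3 = - \frac{3}{5}$)
$- 23 \left(b{\left(10,-5 \right)} + 52\right) = - 23 \left(- \frac{3}{5} + 52\right) = \left(-23\right) \frac{257}{5} = - \frac{5911}{5}$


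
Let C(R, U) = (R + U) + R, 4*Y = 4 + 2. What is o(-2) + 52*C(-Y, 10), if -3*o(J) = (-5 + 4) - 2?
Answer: 365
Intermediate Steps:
Y = 3/2 (Y = (4 + 2)/4 = (¼)*6 = 3/2 ≈ 1.5000)
C(R, U) = U + 2*R
o(J) = 1 (o(J) = -((-5 + 4) - 2)/3 = -(-1 - 2)/3 = -⅓*(-3) = 1)
o(-2) + 52*C(-Y, 10) = 1 + 52*(10 + 2*(-1*3/2)) = 1 + 52*(10 + 2*(-3/2)) = 1 + 52*(10 - 3) = 1 + 52*7 = 1 + 364 = 365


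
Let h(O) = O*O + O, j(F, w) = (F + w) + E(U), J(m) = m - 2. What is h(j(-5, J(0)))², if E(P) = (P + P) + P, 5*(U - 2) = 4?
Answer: 7056/625 ≈ 11.290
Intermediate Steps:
U = 14/5 (U = 2 + (⅕)*4 = 2 + ⅘ = 14/5 ≈ 2.8000)
J(m) = -2 + m
E(P) = 3*P (E(P) = 2*P + P = 3*P)
j(F, w) = 42/5 + F + w (j(F, w) = (F + w) + 3*(14/5) = (F + w) + 42/5 = 42/5 + F + w)
h(O) = O + O² (h(O) = O² + O = O + O²)
h(j(-5, J(0)))² = ((42/5 - 5 + (-2 + 0))*(1 + (42/5 - 5 + (-2 + 0))))² = ((42/5 - 5 - 2)*(1 + (42/5 - 5 - 2)))² = (7*(1 + 7/5)/5)² = ((7/5)*(12/5))² = (84/25)² = 7056/625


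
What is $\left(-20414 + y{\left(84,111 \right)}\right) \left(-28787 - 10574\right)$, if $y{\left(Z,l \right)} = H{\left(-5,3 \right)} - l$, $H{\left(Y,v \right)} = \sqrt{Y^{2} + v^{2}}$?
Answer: $807884525 - 39361 \sqrt{34} \approx 8.0766 \cdot 10^{8}$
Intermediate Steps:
$y{\left(Z,l \right)} = \sqrt{34} - l$ ($y{\left(Z,l \right)} = \sqrt{\left(-5\right)^{2} + 3^{2}} - l = \sqrt{25 + 9} - l = \sqrt{34} - l$)
$\left(-20414 + y{\left(84,111 \right)}\right) \left(-28787 - 10574\right) = \left(-20414 + \left(\sqrt{34} - 111\right)\right) \left(-28787 - 10574\right) = \left(-20414 - \left(111 - \sqrt{34}\right)\right) \left(-39361\right) = \left(-20525 + \sqrt{34}\right) \left(-39361\right) = 807884525 - 39361 \sqrt{34}$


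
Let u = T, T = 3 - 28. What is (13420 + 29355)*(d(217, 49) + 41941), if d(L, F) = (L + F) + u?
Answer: 1804335050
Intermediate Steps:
T = -25
u = -25
d(L, F) = -25 + F + L (d(L, F) = (L + F) - 25 = (F + L) - 25 = -25 + F + L)
(13420 + 29355)*(d(217, 49) + 41941) = (13420 + 29355)*((-25 + 49 + 217) + 41941) = 42775*(241 + 41941) = 42775*42182 = 1804335050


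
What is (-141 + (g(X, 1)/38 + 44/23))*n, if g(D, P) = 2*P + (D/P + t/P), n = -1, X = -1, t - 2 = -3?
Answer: 3199/23 ≈ 139.09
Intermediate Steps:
t = -1 (t = 2 - 3 = -1)
g(D, P) = -1/P + 2*P + D/P (g(D, P) = 2*P + (D/P - 1/P) = 2*P + (-1/P + D/P) = -1/P + 2*P + D/P)
(-141 + (g(X, 1)/38 + 44/23))*n = (-141 + (((-1 - 1 + 2*1²)/1)/38 + 44/23))*(-1) = (-141 + ((1*(-1 - 1 + 2*1))*(1/38) + 44*(1/23)))*(-1) = (-141 + ((1*(-1 - 1 + 2))*(1/38) + 44/23))*(-1) = (-141 + ((1*0)*(1/38) + 44/23))*(-1) = (-141 + (0*(1/38) + 44/23))*(-1) = (-141 + (0 + 44/23))*(-1) = (-141 + 44/23)*(-1) = -3199/23*(-1) = 3199/23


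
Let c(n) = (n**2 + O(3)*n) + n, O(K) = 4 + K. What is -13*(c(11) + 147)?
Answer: -4628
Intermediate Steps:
c(n) = n**2 + 8*n (c(n) = (n**2 + (4 + 3)*n) + n = (n**2 + 7*n) + n = n**2 + 8*n)
-13*(c(11) + 147) = -13*(11*(8 + 11) + 147) = -13*(11*19 + 147) = -13*(209 + 147) = -13*356 = -4628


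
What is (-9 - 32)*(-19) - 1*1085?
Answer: -306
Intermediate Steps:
(-9 - 32)*(-19) - 1*1085 = -41*(-19) - 1085 = 779 - 1085 = -306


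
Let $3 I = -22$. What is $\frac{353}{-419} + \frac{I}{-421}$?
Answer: $- \frac{436621}{529197} \approx -0.82506$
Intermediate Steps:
$I = - \frac{22}{3}$ ($I = \frac{1}{3} \left(-22\right) = - \frac{22}{3} \approx -7.3333$)
$\frac{353}{-419} + \frac{I}{-421} = \frac{353}{-419} - \frac{22}{3 \left(-421\right)} = 353 \left(- \frac{1}{419}\right) - - \frac{22}{1263} = - \frac{353}{419} + \frac{22}{1263} = - \frac{436621}{529197}$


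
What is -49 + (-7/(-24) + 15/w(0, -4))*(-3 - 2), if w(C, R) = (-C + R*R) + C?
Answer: -2647/48 ≈ -55.146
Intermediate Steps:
w(C, R) = R² (w(C, R) = (-C + R²) + C = (R² - C) + C = R²)
-49 + (-7/(-24) + 15/w(0, -4))*(-3 - 2) = -49 + (-7/(-24) + 15/((-4)²))*(-3 - 2) = -49 + (-7*(-1/24) + 15/16)*(-5) = -49 + (7/24 + 15*(1/16))*(-5) = -49 + (7/24 + 15/16)*(-5) = -49 + (59/48)*(-5) = -49 - 295/48 = -2647/48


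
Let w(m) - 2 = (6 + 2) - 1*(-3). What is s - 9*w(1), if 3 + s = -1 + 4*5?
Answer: -101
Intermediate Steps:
w(m) = 13 (w(m) = 2 + ((6 + 2) - 1*(-3)) = 2 + (8 + 3) = 2 + 11 = 13)
s = 16 (s = -3 + (-1 + 4*5) = -3 + (-1 + 20) = -3 + 19 = 16)
s - 9*w(1) = 16 - 9*13 = 16 - 117 = -101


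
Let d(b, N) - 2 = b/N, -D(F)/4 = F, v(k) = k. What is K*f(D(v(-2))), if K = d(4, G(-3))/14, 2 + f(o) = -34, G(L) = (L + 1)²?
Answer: -54/7 ≈ -7.7143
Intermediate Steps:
D(F) = -4*F
G(L) = (1 + L)²
f(o) = -36 (f(o) = -2 - 34 = -36)
d(b, N) = 2 + b/N
K = 3/14 (K = (2 + 4/((1 - 3)²))/14 = (2 + 4/((-2)²))*(1/14) = (2 + 4/4)*(1/14) = (2 + 4*(¼))*(1/14) = (2 + 1)*(1/14) = 3*(1/14) = 3/14 ≈ 0.21429)
K*f(D(v(-2))) = (3/14)*(-36) = -54/7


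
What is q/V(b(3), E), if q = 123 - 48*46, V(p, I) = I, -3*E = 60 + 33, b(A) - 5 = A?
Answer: 2085/31 ≈ 67.258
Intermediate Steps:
b(A) = 5 + A
E = -31 (E = -(60 + 33)/3 = -⅓*93 = -31)
q = -2085 (q = 123 - 2208 = -2085)
q/V(b(3), E) = -2085/(-31) = -2085*(-1/31) = 2085/31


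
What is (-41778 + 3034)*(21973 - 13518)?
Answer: -327580520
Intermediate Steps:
(-41778 + 3034)*(21973 - 13518) = -38744*8455 = -327580520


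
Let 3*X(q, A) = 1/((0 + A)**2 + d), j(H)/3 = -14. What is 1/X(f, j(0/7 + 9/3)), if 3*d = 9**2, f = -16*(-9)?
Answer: 5373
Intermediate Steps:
j(H) = -42 (j(H) = 3*(-14) = -42)
f = 144
d = 27 (d = (1/3)*9**2 = (1/3)*81 = 27)
X(q, A) = 1/(3*(27 + A**2)) (X(q, A) = 1/(3*((0 + A)**2 + 27)) = 1/(3*(A**2 + 27)) = 1/(3*(27 + A**2)))
1/X(f, j(0/7 + 9/3)) = 1/(1/(3*(27 + (-42)**2))) = 1/(1/(3*(27 + 1764))) = 1/((1/3)/1791) = 1/((1/3)*(1/1791)) = 1/(1/5373) = 5373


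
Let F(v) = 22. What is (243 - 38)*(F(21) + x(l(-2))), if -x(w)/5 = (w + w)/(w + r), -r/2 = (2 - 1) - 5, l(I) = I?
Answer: 15580/3 ≈ 5193.3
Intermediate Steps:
r = 8 (r = -2*((2 - 1) - 5) = -2*(1 - 5) = -2*(-4) = 8)
x(w) = -10*w/(8 + w) (x(w) = -5*(w + w)/(w + 8) = -5*2*w/(8 + w) = -10*w/(8 + w))
(243 - 38)*(F(21) + x(l(-2))) = (243 - 38)*(22 - 10*(-2)/(8 - 2)) = 205*(22 - 10*(-2)/6) = 205*(22 - 10*(-2)*⅙) = 205*(22 + 10/3) = 205*(76/3) = 15580/3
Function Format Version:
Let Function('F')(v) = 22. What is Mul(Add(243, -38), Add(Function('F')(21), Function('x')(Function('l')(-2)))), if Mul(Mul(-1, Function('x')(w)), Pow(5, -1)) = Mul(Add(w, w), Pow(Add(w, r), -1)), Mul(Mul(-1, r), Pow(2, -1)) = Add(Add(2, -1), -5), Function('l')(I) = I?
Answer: Rational(15580, 3) ≈ 5193.3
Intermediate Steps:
r = 8 (r = Mul(-2, Add(Add(2, -1), -5)) = Mul(-2, Add(1, -5)) = Mul(-2, -4) = 8)
Function('x')(w) = Mul(-10, w, Pow(Add(8, w), -1)) (Function('x')(w) = Mul(-5, Mul(Add(w, w), Pow(Add(w, 8), -1))) = Mul(-5, Mul(Mul(2, w), Pow(Add(8, w), -1))) = Mul(-5, Mul(2, w, Pow(Add(8, w), -1))) = Mul(-10, w, Pow(Add(8, w), -1)))
Mul(Add(243, -38), Add(Function('F')(21), Function('x')(Function('l')(-2)))) = Mul(Add(243, -38), Add(22, Mul(-10, -2, Pow(Add(8, -2), -1)))) = Mul(205, Add(22, Mul(-10, -2, Pow(6, -1)))) = Mul(205, Add(22, Mul(-10, -2, Rational(1, 6)))) = Mul(205, Add(22, Rational(10, 3))) = Mul(205, Rational(76, 3)) = Rational(15580, 3)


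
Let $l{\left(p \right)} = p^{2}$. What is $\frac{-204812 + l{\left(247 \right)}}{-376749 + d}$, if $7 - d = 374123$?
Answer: $\frac{143803}{750865} \approx 0.19152$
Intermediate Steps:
$d = -374116$ ($d = 7 - 374123 = -374116$)
$\frac{-204812 + l{\left(247 \right)}}{-376749 + d} = \frac{-204812 + 247^{2}}{-376749 - 374116} = \frac{-204812 + 61009}{-750865} = \left(-143803\right) \left(- \frac{1}{750865}\right) = \frac{143803}{750865}$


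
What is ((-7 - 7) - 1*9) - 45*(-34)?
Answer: 1507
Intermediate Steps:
((-7 - 7) - 1*9) - 45*(-34) = (-14 - 9) + 1530 = -23 + 1530 = 1507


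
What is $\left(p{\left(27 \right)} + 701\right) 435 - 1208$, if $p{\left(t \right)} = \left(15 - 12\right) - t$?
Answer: $293287$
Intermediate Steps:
$p{\left(t \right)} = 3 - t$
$\left(p{\left(27 \right)} + 701\right) 435 - 1208 = \left(\left(3 - 27\right) + 701\right) 435 - 1208 = \left(-24 + 701\right) 435 - 1208 = 677 \cdot 435 - 1208 = 294495 - 1208 = 293287$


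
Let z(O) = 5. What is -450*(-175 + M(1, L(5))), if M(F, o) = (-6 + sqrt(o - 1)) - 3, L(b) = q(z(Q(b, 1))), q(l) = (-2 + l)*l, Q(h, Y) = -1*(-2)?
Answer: 82800 - 450*sqrt(14) ≈ 81116.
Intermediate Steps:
Q(h, Y) = 2
q(l) = l*(-2 + l)
L(b) = 15 (L(b) = 5*(-2 + 5) = 5*3 = 15)
M(F, o) = -9 + sqrt(-1 + o) (M(F, o) = (-6 + sqrt(-1 + o)) - 3 = -9 + sqrt(-1 + o))
-450*(-175 + M(1, L(5))) = -450*(-175 + (-9 + sqrt(-1 + 15))) = -450*(-175 + (-9 + sqrt(14))) = -450*(-184 + sqrt(14)) = 82800 - 450*sqrt(14)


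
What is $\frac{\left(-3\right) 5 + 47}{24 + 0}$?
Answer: $\frac{4}{3} \approx 1.3333$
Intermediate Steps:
$\frac{\left(-3\right) 5 + 47}{24 + 0} = \frac{-15 + 47}{24} = \frac{1}{24} \cdot 32 = \frac{4}{3}$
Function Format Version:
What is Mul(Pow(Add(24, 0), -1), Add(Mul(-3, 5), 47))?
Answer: Rational(4, 3) ≈ 1.3333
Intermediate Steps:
Mul(Pow(Add(24, 0), -1), Add(Mul(-3, 5), 47)) = Mul(Pow(24, -1), Add(-15, 47)) = Mul(Rational(1, 24), 32) = Rational(4, 3)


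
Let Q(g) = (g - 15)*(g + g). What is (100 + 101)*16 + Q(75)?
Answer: 12216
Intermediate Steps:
Q(g) = 2*g*(-15 + g) (Q(g) = (-15 + g)*(2*g) = 2*g*(-15 + g))
(100 + 101)*16 + Q(75) = (100 + 101)*16 + 2*75*(-15 + 75) = 201*16 + 2*75*60 = 3216 + 9000 = 12216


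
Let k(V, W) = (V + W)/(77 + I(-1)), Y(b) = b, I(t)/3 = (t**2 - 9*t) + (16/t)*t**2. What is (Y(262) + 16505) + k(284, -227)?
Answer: 989310/59 ≈ 16768.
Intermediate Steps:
I(t) = 3*t**2 + 21*t (I(t) = 3*((t**2 - 9*t) + (16/t)*t**2) = 3*((t**2 - 9*t) + 16*t) = 3*(t**2 + 7*t) = 3*t**2 + 21*t)
k(V, W) = V/59 + W/59 (k(V, W) = (V + W)/(77 + 3*(-1)*(7 - 1)) = (V + W)/(77 + 3*(-1)*6) = (V + W)/(77 - 18) = (V + W)/59 = (V + W)*(1/59) = V/59 + W/59)
(Y(262) + 16505) + k(284, -227) = (262 + 16505) + ((1/59)*284 + (1/59)*(-227)) = 16767 + (284/59 - 227/59) = 16767 + 57/59 = 989310/59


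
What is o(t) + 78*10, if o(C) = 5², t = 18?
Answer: 805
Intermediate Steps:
o(C) = 25
o(t) + 78*10 = 25 + 78*10 = 25 + 780 = 805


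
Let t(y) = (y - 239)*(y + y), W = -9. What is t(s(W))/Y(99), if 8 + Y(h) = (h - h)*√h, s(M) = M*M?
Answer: 6399/2 ≈ 3199.5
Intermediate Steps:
s(M) = M²
Y(h) = -8 (Y(h) = -8 + (h - h)*√h = -8 + 0*√h = -8 + 0 = -8)
t(y) = 2*y*(-239 + y) (t(y) = (-239 + y)*(2*y) = 2*y*(-239 + y))
t(s(W))/Y(99) = (2*(-9)²*(-239 + (-9)²))/(-8) = (2*81*(-239 + 81))*(-⅛) = (2*81*(-158))*(-⅛) = -25596*(-⅛) = 6399/2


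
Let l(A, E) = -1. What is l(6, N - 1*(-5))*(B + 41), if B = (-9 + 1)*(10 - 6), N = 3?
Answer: -9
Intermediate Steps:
B = -32 (B = -8*4 = -32)
l(6, N - 1*(-5))*(B + 41) = -(-32 + 41) = -1*9 = -9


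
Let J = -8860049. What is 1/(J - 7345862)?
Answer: -1/16205911 ≈ -6.1706e-8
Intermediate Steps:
1/(J - 7345862) = 1/(-8860049 - 7345862) = 1/(-16205911) = -1/16205911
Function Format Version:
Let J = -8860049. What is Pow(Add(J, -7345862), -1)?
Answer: Rational(-1, 16205911) ≈ -6.1706e-8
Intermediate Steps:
Pow(Add(J, -7345862), -1) = Pow(Add(-8860049, -7345862), -1) = Pow(-16205911, -1) = Rational(-1, 16205911)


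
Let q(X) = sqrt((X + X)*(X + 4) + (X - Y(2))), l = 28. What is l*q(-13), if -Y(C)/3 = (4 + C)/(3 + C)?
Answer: 28*sqrt(5615)/5 ≈ 419.63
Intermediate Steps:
Y(C) = -3*(4 + C)/(3 + C)
q(X) = sqrt(18/5 + X + 2*X*(4 + X)) (q(X) = sqrt((X + X)*(X + 4) + (X - 3*(-4 - 1*2)/(3 + 2))) = sqrt((2*X)*(4 + X) + (X - 3*(-4 - 2)/5)) = sqrt(2*X*(4 + X) + (X - 3*(-6)/5)) = sqrt(2*X*(4 + X) + (X - 1*(-18/5))) = sqrt(2*X*(4 + X) + (X + 18/5)) = sqrt(2*X*(4 + X) + (18/5 + X)) = sqrt(18/5 + X + 2*X*(4 + X)))
l*q(-13) = 28*(sqrt(90 + 50*(-13)**2 + 225*(-13))/5) = 28*(sqrt(90 + 50*169 - 2925)/5) = 28*(sqrt(90 + 8450 - 2925)/5) = 28*(sqrt(5615)/5) = 28*sqrt(5615)/5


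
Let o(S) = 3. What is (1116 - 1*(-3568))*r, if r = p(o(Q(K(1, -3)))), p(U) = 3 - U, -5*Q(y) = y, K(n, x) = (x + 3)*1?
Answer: 0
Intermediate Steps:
K(n, x) = 3 + x (K(n, x) = (3 + x)*1 = 3 + x)
Q(y) = -y/5
r = 0 (r = 3 - 1*3 = 3 - 3 = 0)
(1116 - 1*(-3568))*r = (1116 - 1*(-3568))*0 = (1116 + 3568)*0 = 4684*0 = 0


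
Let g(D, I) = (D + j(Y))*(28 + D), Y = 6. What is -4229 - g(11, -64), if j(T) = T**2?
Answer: -6062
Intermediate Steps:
g(D, I) = (28 + D)*(36 + D) (g(D, I) = (D + 6**2)*(28 + D) = (D + 36)*(28 + D) = (36 + D)*(28 + D) = (28 + D)*(36 + D))
-4229 - g(11, -64) = -4229 - (1008 + 11**2 + 64*11) = -4229 - (1008 + 121 + 704) = -4229 - 1*1833 = -4229 - 1833 = -6062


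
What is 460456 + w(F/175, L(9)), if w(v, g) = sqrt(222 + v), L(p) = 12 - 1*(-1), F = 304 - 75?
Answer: 460456 + sqrt(273553)/35 ≈ 4.6047e+5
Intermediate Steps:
F = 229
L(p) = 13 (L(p) = 12 + 1 = 13)
460456 + w(F/175, L(9)) = 460456 + sqrt(222 + 229/175) = 460456 + sqrt(39079/175) = 460456 + sqrt(273553)/35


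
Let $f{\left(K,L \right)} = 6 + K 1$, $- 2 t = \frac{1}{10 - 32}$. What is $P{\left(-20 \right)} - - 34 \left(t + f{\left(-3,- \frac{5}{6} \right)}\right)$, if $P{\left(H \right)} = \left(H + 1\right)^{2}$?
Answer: $\frac{10203}{22} \approx 463.77$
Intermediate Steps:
$t = \frac{1}{44}$ ($t = - \frac{1}{2 \left(10 - 32\right)} = - \frac{1}{2 \left(-22\right)} = \left(- \frac{1}{2}\right) \left(- \frac{1}{22}\right) = \frac{1}{44} \approx 0.022727$)
$P{\left(H \right)} = \left(1 + H\right)^{2}$
$f{\left(K,L \right)} = 6 + K$
$P{\left(-20 \right)} - - 34 \left(t + f{\left(-3,- \frac{5}{6} \right)}\right) = \left(1 - 20\right)^{2} - - 34 \left(\frac{1}{44} + \left(6 - 3\right)\right) = \left(-19\right)^{2} - - 34 \left(\frac{1}{44} + 3\right) = 361 - \left(-34\right) \frac{133}{44} = 361 - - \frac{2261}{22} = 361 + \frac{2261}{22} = \frac{10203}{22}$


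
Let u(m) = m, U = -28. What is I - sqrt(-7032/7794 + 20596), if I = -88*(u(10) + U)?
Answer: 1584 - 2*sqrt(8688047142)/1299 ≈ 1440.5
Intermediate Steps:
I = 1584 (I = -88*(10 - 28) = -88*(-18) = 1584)
I - sqrt(-7032/7794 + 20596) = 1584 - sqrt(-7032/7794 + 20596) = 1584 - sqrt(-7032*1/7794 + 20596) = 1584 - sqrt(-1172/1299 + 20596) = 1584 - sqrt(26753032/1299) = 1584 - 2*sqrt(8688047142)/1299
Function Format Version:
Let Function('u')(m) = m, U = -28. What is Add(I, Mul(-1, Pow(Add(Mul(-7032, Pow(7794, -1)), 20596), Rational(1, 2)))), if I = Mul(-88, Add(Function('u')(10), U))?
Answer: Add(1584, Mul(Rational(-2, 1299), Pow(8688047142, Rational(1, 2)))) ≈ 1440.5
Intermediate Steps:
I = 1584 (I = Mul(-88, Add(10, -28)) = Mul(-88, -18) = 1584)
Add(I, Mul(-1, Pow(Add(Mul(-7032, Pow(7794, -1)), 20596), Rational(1, 2)))) = Add(1584, Mul(-1, Pow(Add(Mul(-7032, Pow(7794, -1)), 20596), Rational(1, 2)))) = Add(1584, Mul(-1, Pow(Add(Mul(-7032, Rational(1, 7794)), 20596), Rational(1, 2)))) = Add(1584, Mul(-1, Pow(Add(Rational(-1172, 1299), 20596), Rational(1, 2)))) = Add(1584, Mul(-1, Pow(Rational(26753032, 1299), Rational(1, 2)))) = Add(1584, Mul(-1, Mul(Rational(2, 1299), Pow(8688047142, Rational(1, 2))))) = Add(1584, Mul(Rational(-2, 1299), Pow(8688047142, Rational(1, 2))))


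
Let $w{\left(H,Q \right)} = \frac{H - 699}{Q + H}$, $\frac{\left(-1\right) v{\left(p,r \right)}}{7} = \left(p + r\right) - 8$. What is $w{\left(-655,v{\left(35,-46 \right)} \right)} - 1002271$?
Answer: $- \frac{261592054}{261} \approx -1.0023 \cdot 10^{6}$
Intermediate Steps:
$v{\left(p,r \right)} = 56 - 7 p - 7 r$ ($v{\left(p,r \right)} = - 7 \left(\left(p + r\right) - 8\right) = - 7 \left(-8 + p + r\right) = 56 - 7 p - 7 r$)
$w{\left(H,Q \right)} = \frac{-699 + H}{H + Q}$
$w{\left(-655,v{\left(35,-46 \right)} \right)} - 1002271 = \frac{-699 - 655}{-655 - -133} - 1002271 = \frac{1}{-655 + \left(56 - 245 + 322\right)} \left(-1354\right) - 1002271 = \frac{1}{-655 + 133} \left(-1354\right) - 1002271 = \frac{1}{-522} \left(-1354\right) - 1002271 = \left(- \frac{1}{522}\right) \left(-1354\right) - 1002271 = \frac{677}{261} - 1002271 = - \frac{261592054}{261}$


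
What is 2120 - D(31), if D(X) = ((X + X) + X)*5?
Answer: 1655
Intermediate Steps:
D(X) = 15*X (D(X) = (2*X + X)*5 = (3*X)*5 = 15*X)
2120 - D(31) = 2120 - 15*31 = 2120 - 1*465 = 2120 - 465 = 1655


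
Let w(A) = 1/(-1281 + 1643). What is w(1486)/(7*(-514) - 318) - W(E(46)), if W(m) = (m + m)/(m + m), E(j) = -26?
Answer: -1417593/1417592 ≈ -1.0000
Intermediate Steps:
w(A) = 1/362
W(m) = 1 (W(m) = (2*m)/((2*m)) = (2*m)*(1/(2*m)) = 1)
w(1486)/(7*(-514) - 318) - W(E(46)) = 1/(362*(7*(-514) - 318)) - 1*1 = 1/(362*(-3598 - 318)) - 1 = (1/362)/(-3916) - 1 = (1/362)*(-1/3916) - 1 = -1/1417592 - 1 = -1417593/1417592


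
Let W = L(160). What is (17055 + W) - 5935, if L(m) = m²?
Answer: 36720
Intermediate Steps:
W = 25600 (W = 160² = 25600)
(17055 + W) - 5935 = (17055 + 25600) - 5935 = 42655 - 5935 = 36720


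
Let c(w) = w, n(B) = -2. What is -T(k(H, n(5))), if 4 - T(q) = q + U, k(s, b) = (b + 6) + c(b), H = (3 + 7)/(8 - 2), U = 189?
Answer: 187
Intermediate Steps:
H = 5/3 (H = 10/6 = 10*(⅙) = 5/3 ≈ 1.6667)
k(s, b) = 6 + 2*b (k(s, b) = (b + 6) + b = (6 + b) + b = 6 + 2*b)
T(q) = -185 - q (T(q) = 4 - (q + 189) = 4 - (189 + q) = 4 + (-189 - q) = -185 - q)
-T(k(H, n(5))) = -(-185 - (6 + 2*(-2))) = -(-185 - (6 - 4)) = -(-185 - 1*2) = -(-185 - 2) = -1*(-187) = 187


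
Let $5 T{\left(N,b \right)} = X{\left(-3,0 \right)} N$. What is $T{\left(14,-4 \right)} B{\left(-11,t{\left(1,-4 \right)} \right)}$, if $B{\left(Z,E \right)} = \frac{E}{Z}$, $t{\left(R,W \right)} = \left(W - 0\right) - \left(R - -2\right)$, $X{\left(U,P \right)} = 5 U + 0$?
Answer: $- \frac{294}{11} \approx -26.727$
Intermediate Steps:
$X{\left(U,P \right)} = 5 U$
$T{\left(N,b \right)} = - 3 N$ ($T{\left(N,b \right)} = \frac{5 \left(-3\right) N}{5} = \frac{\left(-15\right) N}{5} = - 3 N$)
$t{\left(R,W \right)} = -2 + W - R$ ($t{\left(R,W \right)} = \left(W + 0\right) - \left(R + 2\right) = W - \left(2 + R\right) = -2 + W - R$)
$T{\left(14,-4 \right)} B{\left(-11,t{\left(1,-4 \right)} \right)} = \left(-3\right) 14 \frac{-2 - 4 - 1}{-11} = - 42 \left(-2 - 4 - 1\right) \left(- \frac{1}{11}\right) = - 42 \left(\left(-7\right) \left(- \frac{1}{11}\right)\right) = \left(-42\right) \frac{7}{11} = - \frac{294}{11}$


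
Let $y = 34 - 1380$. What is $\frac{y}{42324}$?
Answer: $- \frac{673}{21162} \approx -0.031802$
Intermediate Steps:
$y = -1346$ ($y = 34 - 1380 = -1346$)
$\frac{y}{42324} = - \frac{1346}{42324} = \left(-1346\right) \frac{1}{42324} = - \frac{673}{21162}$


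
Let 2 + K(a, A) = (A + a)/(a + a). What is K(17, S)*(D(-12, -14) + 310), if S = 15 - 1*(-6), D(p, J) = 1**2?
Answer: -4665/17 ≈ -274.41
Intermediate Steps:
D(p, J) = 1
S = 21 (S = 15 + 6 = 21)
K(a, A) = -2 + (A + a)/(2*a) (K(a, A) = -2 + (A + a)/(a + a) = -2 + (A + a)/((2*a)) = -2 + (A + a)*(1/(2*a)) = -2 + (A + a)/(2*a))
K(17, S)*(D(-12, -14) + 310) = ((1/2)*(21 - 3*17)/17)*(1 + 310) = ((1/2)*(1/17)*(21 - 51))*311 = ((1/2)*(1/17)*(-30))*311 = -15/17*311 = -4665/17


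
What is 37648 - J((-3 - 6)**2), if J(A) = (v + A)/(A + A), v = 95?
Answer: 3049400/81 ≈ 37647.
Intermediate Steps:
J(A) = (95 + A)/(2*A) (J(A) = (95 + A)/(A + A) = (95 + A)/((2*A)) = (95 + A)*(1/(2*A)) = (95 + A)/(2*A))
37648 - J((-3 - 6)**2) = 37648 - (95 + (-3 - 6)**2)/(2*((-3 - 6)**2)) = 37648 - (95 + (-9)**2)/(2*((-9)**2)) = 37648 - (95 + 81)/(2*81) = 37648 - 176/(2*81) = 37648 - 1*88/81 = 37648 - 88/81 = 3049400/81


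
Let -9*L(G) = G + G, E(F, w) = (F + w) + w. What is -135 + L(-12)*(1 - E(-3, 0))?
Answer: -373/3 ≈ -124.33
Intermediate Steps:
E(F, w) = F + 2*w
L(G) = -2*G/9 (L(G) = -(G + G)/9 = -2*G/9)
-135 + L(-12)*(1 - E(-3, 0)) = -135 + (-2/9*(-12))*(1 - (-3 + 2*0)) = -135 + 8*(1 - (-3 + 0))/3 = -135 + 8*(1 - 1*(-3))/3 = -135 + 8*(1 + 3)/3 = -135 + (8/3)*4 = -135 + 32/3 = -373/3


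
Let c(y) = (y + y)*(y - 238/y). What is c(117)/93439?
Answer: 26902/93439 ≈ 0.28791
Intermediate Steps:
c(y) = 2*y*(y - 238/y) (c(y) = (2*y)*(y - 238/y) = 2*y*(y - 238/y))
c(117)/93439 = (-476 + 2*117²)/93439 = (-476 + 2*13689)*(1/93439) = (-476 + 27378)*(1/93439) = 26902*(1/93439) = 26902/93439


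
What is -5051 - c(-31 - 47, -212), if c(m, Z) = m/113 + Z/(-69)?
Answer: -39401221/7797 ≈ -5053.4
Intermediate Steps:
c(m, Z) = -Z/69 + m/113 (c(m, Z) = m*(1/113) + Z*(-1/69) = m/113 - Z/69 = -Z/69 + m/113)
-5051 - c(-31 - 47, -212) = -5051 - (-1/69*(-212) + (-31 - 47)/113) = -5051 - (212/69 + (1/113)*(-78)) = -5051 - (212/69 - 78/113) = -5051 - 1*18574/7797 = -5051 - 18574/7797 = -39401221/7797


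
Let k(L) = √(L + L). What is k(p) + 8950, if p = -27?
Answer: 8950 + 3*I*√6 ≈ 8950.0 + 7.3485*I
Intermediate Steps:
k(L) = √2*√L (k(L) = √(2*L) = √2*√L)
k(p) + 8950 = √2*√(-27) + 8950 = √2*(3*I*√3) + 8950 = 3*I*√6 + 8950 = 8950 + 3*I*√6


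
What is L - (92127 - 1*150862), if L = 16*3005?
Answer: 106815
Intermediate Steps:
L = 48080
L - (92127 - 1*150862) = 48080 - (92127 - 1*150862) = 48080 - (92127 - 150862) = 48080 - 1*(-58735) = 48080 + 58735 = 106815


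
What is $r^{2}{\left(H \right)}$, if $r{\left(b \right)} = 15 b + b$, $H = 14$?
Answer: $50176$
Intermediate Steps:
$r{\left(b \right)} = 16 b$
$r^{2}{\left(H \right)} = \left(16 \cdot 14\right)^{2} = 224^{2} = 50176$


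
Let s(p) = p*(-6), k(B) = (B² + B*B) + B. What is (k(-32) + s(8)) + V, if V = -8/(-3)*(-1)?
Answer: 5896/3 ≈ 1965.3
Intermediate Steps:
k(B) = B + 2*B² (k(B) = (B² + B²) + B = 2*B² + B = B + 2*B²)
s(p) = -6*p
V = -8/3 (V = -8*(-⅓)*(-1) = (8/3)*(-1) = -8/3 ≈ -2.6667)
(k(-32) + s(8)) + V = (-32*(1 + 2*(-32)) - 6*8) - 8/3 = (-32*(1 - 64) - 48) - 8/3 = (-32*(-63) - 48) - 8/3 = (2016 - 48) - 8/3 = 1968 - 8/3 = 5896/3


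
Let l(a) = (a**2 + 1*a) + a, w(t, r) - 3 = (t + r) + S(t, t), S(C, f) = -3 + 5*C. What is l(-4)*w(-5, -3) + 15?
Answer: -249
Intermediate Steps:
w(t, r) = r + 6*t (w(t, r) = 3 + ((t + r) + (-3 + 5*t)) = 3 + ((r + t) + (-3 + 5*t)) = 3 + (-3 + r + 6*t) = r + 6*t)
l(a) = a**2 + 2*a (l(a) = (a**2 + a) + a = (a + a**2) + a = a**2 + 2*a)
l(-4)*w(-5, -3) + 15 = (-4*(2 - 4))*(-3 + 6*(-5)) + 15 = (-4*(-2))*(-3 - 30) + 15 = 8*(-33) + 15 = -264 + 15 = -249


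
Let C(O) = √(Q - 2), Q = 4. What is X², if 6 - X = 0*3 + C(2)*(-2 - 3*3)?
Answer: 278 + 132*√2 ≈ 464.68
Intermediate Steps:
C(O) = √2 (C(O) = √(4 - 2) = √2)
X = 6 + 11*√2 (X = 6 - (0*3 + √2*(-2 - 3*3)) = 6 - (0 + √2*(-2 - 9)) = 6 - (0 + √2*(-11)) = 6 - (0 - 11*√2) = 6 - (-11)*√2 = 6 + 11*√2 ≈ 21.556)
X² = (6 + 11*√2)²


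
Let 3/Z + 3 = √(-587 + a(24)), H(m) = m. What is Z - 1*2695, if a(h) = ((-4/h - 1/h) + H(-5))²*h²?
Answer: -40503146/15029 + 3*√15038/15029 ≈ -2695.0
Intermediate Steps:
a(h) = h²*(-5 - 5/h)² (a(h) = ((-4/h - 1/h) - 5)²*h² = (-5/h - 5)²*h² = (-5 - 5/h)²*h² = h²*(-5 - 5/h)²)
Z = 3/(-3 + √15038) (Z = 3/(-3 + √(-587 + 25*(1 + 24)²)) = 3/(-3 + √(-587 + 25*25²)) = 3/(-3 + √(-587 + 25*625)) = 3/(-3 + √(-587 + 15625)) = 3/(-3 + √15038) ≈ 0.025077)
Z - 1*2695 = (9/15029 + 3*√15038/15029) - 1*2695 = (9/15029 + 3*√15038/15029) - 2695 = -40503146/15029 + 3*√15038/15029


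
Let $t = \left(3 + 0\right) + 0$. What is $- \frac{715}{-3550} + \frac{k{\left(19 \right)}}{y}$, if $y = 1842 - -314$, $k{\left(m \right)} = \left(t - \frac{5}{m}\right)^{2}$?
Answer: $\frac{28304757}{138151090} \approx 0.20488$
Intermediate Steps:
$t = 3$ ($t = 3 + 0 = 3$)
$k{\left(m \right)} = \left(3 - \frac{5}{m}\right)^{2}$
$y = 2156$ ($y = 1842 + 314 = 2156$)
$- \frac{715}{-3550} + \frac{k{\left(19 \right)}}{y} = - \frac{715}{-3550} + \frac{\frac{1}{361} \left(-5 + 3 \cdot 19\right)^{2}}{2156} = \left(-715\right) \left(- \frac{1}{3550}\right) + \frac{\left(-5 + 57\right)^{2}}{361} \cdot \frac{1}{2156} = \frac{143}{710} + \frac{52^{2}}{361} \cdot \frac{1}{2156} = \frac{143}{710} + \frac{1}{361} \cdot 2704 \cdot \frac{1}{2156} = \frac{143}{710} + \frac{2704}{361} \cdot \frac{1}{2156} = \frac{143}{710} + \frac{676}{194579} = \frac{28304757}{138151090}$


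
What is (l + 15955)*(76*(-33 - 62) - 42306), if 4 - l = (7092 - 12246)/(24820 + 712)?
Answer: -5045094039473/6383 ≈ -7.9039e+8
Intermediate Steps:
l = 53641/12766 (l = 4 - (7092 - 12246)/(24820 + 712) = 4 - (-5154)/25532 = 4 - 1*(-2577/12766) = 4 + 2577/12766 = 53641/12766 ≈ 4.2019)
(l + 15955)*(76*(-33 - 62) - 42306) = (53641/12766 + 15955)*(76*(-33 - 62) - 42306) = 203735171*(76*(-95) - 42306)/12766 = 203735171*(-7220 - 42306)/12766 = (203735171/12766)*(-49526) = -5045094039473/6383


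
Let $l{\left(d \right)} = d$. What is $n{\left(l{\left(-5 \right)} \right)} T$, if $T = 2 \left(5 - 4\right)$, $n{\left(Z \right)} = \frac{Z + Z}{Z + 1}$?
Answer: $5$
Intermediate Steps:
$n{\left(Z \right)} = \frac{2 Z}{1 + Z}$
$T = 2$ ($T = 2 \cdot 1 = 2$)
$n{\left(l{\left(-5 \right)} \right)} T = 2 \left(-5\right) \frac{1}{1 - 5} \cdot 2 = 2 \left(-5\right) \frac{1}{-4} \cdot 2 = 2 \left(-5\right) \left(- \frac{1}{4}\right) 2 = \frac{5}{2} \cdot 2 = 5$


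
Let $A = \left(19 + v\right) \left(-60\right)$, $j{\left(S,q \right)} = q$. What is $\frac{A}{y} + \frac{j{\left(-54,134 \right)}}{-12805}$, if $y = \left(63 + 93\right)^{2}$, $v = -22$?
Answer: $- \frac{2043}{665860} \approx -0.0030682$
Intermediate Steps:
$y = 24336$ ($y = 156^{2} = 24336$)
$A = 180$ ($A = \left(19 - 22\right) \left(-60\right) = \left(-3\right) \left(-60\right) = 180$)
$\frac{A}{y} + \frac{j{\left(-54,134 \right)}}{-12805} = \frac{180}{24336} + \frac{134}{-12805} = 180 \cdot \frac{1}{24336} + 134 \left(- \frac{1}{12805}\right) = \frac{5}{676} - \frac{134}{12805} = - \frac{2043}{665860}$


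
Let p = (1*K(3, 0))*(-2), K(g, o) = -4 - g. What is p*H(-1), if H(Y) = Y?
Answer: -14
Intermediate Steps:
p = 14 (p = (1*(-4 - 1*3))*(-2) = (1*(-4 - 3))*(-2) = (1*(-7))*(-2) = -7*(-2) = 14)
p*H(-1) = 14*(-1) = -14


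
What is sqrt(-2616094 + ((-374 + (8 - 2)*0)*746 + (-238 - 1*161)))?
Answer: I*sqrt(2895497) ≈ 1701.6*I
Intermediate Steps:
sqrt(-2616094 + ((-374 + (8 - 2)*0)*746 + (-238 - 1*161))) = sqrt(-2616094 + ((-374 + 6*0)*746 + (-238 - 161))) = sqrt(-2616094 + ((-374 + 0)*746 - 399)) = sqrt(-2616094 + (-374*746 - 399)) = sqrt(-2616094 + (-279004 - 399)) = sqrt(-2616094 - 279403) = sqrt(-2895497) = I*sqrt(2895497)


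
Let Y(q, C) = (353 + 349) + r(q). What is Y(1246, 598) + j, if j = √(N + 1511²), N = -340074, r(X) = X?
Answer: 1948 + √1943047 ≈ 3341.9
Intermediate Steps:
j = √1943047 (j = √(-340074 + 1511²) = √(-340074 + 2283121) = √1943047 ≈ 1393.9)
Y(q, C) = 702 + q (Y(q, C) = (353 + 349) + q = 702 + q)
Y(1246, 598) + j = (702 + 1246) + √1943047 = 1948 + √1943047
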